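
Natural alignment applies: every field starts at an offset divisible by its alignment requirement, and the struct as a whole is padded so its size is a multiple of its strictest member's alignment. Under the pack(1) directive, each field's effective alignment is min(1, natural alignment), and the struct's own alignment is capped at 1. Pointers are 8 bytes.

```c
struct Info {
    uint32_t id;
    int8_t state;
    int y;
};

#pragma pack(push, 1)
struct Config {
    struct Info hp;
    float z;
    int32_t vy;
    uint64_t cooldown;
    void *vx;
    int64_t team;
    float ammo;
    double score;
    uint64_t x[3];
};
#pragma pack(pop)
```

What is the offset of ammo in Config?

Info: @0: id [4B, align 4] → 4; @4: state [1B, align 1] → 5; +3 pad (align 4); @8: y [4B, align 4] → 12; size 12, align 4
@0: hp [12B, align 1] → 12
@12: z [4B, align 1] → 16
@16: vy [4B, align 1] → 20
@20: cooldown [8B, align 1] → 28
@28: vx [8B, align 1] → 36
@36: team [8B, align 1] → 44
@44: ammo [4B, align 1] → 48

44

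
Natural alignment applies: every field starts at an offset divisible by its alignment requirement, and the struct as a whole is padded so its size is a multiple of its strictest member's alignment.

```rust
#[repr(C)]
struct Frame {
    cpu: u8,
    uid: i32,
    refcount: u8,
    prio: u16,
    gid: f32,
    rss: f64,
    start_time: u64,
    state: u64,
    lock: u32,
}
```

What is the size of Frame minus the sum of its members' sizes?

0..1  cpu  (1B, 1-aligned)
1..4  -- padding (3B)
4..8  uid  (4B, 4-aligned)
8..9  refcount  (1B, 1-aligned)
9..10  -- padding (1B)
10..12  prio  (2B, 2-aligned)
12..16  gid  (4B, 4-aligned)
16..24  rss  (8B, 8-aligned)
24..32  start_time  (8B, 8-aligned)
32..40  state  (8B, 8-aligned)
40..44  lock  (4B, 4-aligned)
44..48  -- tail padding (4B)
sizeof = 48, alignof = 8
data bytes 40, size 48 → padding 8

8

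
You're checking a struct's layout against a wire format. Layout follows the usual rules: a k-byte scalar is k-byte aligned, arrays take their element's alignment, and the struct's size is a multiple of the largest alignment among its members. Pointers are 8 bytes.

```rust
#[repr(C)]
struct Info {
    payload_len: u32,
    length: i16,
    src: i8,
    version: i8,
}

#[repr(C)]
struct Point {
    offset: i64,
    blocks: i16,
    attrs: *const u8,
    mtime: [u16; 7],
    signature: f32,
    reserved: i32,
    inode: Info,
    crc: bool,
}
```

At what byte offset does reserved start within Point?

44

Info: payload_len at 0 (size 4, align 4) → ends 4; length at 4 (size 2, align 2) → ends 6; src at 6 (size 1, align 1) → ends 7; version at 7 (size 1, align 1) → ends 8; total 8 bytes, alignment 4
offset at 0 (size 8, align 8) → ends 8
blocks at 8 (size 2, align 2) → ends 10
pad 6 to align 8 for attrs
attrs at 16 (size 8, align 8) → ends 24
mtime at 24 (size 14, align 2) → ends 38
pad 2 to align 4 for signature
signature at 40 (size 4, align 4) → ends 44
reserved at 44 (size 4, align 4) → ends 48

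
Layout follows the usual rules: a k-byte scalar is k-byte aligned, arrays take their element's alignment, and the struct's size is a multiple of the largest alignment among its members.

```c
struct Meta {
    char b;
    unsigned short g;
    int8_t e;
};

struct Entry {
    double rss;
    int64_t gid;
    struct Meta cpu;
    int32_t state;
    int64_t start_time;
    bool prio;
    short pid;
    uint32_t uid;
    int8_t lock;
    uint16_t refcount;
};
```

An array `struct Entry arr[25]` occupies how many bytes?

1400

Meta: b at 0 (size 1, align 1) → ends 1; pad 1 to align 2 for g; g at 2 (size 2, align 2) → ends 4; e at 4 (size 1, align 1) → ends 5; tail pad 1 to reach multiple of 2; total 6 bytes, alignment 2
rss at 0 (size 8, align 8) → ends 8
gid at 8 (size 8, align 8) → ends 16
cpu at 16 (size 6, align 2) → ends 22
pad 2 to align 4 for state
state at 24 (size 4, align 4) → ends 28
pad 4 to align 8 for start_time
start_time at 32 (size 8, align 8) → ends 40
prio at 40 (size 1, align 1) → ends 41
pad 1 to align 2 for pid
pid at 42 (size 2, align 2) → ends 44
uid at 44 (size 4, align 4) → ends 48
lock at 48 (size 1, align 1) → ends 49
pad 1 to align 2 for refcount
refcount at 50 (size 2, align 2) → ends 52
tail pad 4 to reach multiple of 8
total 56 bytes, alignment 8
array of 25: 25 × 56 = 1400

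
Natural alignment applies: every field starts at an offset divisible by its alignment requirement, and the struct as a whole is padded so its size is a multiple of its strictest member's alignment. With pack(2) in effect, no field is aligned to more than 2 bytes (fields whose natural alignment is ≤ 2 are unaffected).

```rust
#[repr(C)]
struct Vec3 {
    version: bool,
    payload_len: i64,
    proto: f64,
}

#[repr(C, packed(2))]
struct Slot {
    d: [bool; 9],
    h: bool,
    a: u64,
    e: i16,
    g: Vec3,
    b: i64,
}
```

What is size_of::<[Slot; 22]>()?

Vec3: version at 0 (size 1, align 1) → ends 1; pad 7 to align 8 for payload_len; payload_len at 8 (size 8, align 8) → ends 16; proto at 16 (size 8, align 8) → ends 24; total 24 bytes, alignment 8
d at 0 (size 9, align 1) → ends 9
h at 9 (size 1, align 1) → ends 10
a at 10 (size 8, align 2) → ends 18
e at 18 (size 2, align 2) → ends 20
g at 20 (size 24, align 2) → ends 44
b at 44 (size 8, align 2) → ends 52
total 52 bytes, alignment 2
array of 22: 22 × 52 = 1144

1144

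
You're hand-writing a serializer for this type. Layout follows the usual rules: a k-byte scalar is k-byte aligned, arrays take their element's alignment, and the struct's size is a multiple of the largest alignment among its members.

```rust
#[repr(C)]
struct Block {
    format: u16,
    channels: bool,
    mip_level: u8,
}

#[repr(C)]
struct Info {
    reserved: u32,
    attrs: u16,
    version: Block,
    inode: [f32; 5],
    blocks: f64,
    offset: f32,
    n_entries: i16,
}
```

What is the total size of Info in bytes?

Block: @0: format [2B, align 2] → 2; @2: channels [1B, align 1] → 3; @3: mip_level [1B, align 1] → 4; size 4, align 2
@0: reserved [4B, align 4] → 4
@4: attrs [2B, align 2] → 6
@6: version [4B, align 2] → 10
+2 pad (align 4)
@12: inode [20B, align 4] → 32
@32: blocks [8B, align 8] → 40
@40: offset [4B, align 4] → 44
@44: n_entries [2B, align 2] → 46
+2 tail pad (align 8)
size 48, align 8

48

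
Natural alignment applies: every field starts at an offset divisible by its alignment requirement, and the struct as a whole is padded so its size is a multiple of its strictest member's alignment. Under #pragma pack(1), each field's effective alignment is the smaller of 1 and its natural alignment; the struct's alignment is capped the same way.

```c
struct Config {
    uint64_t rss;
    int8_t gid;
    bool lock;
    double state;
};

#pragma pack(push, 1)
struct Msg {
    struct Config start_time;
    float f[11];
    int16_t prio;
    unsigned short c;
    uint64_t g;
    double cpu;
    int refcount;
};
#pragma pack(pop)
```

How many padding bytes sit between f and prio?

Config: rss at 0 (size 8, align 8) → ends 8; gid at 8 (size 1, align 1) → ends 9; lock at 9 (size 1, align 1) → ends 10; pad 6 to align 8 for state; state at 16 (size 8, align 8) → ends 24; total 24 bytes, alignment 8
start_time at 0 (size 24, align 1) → ends 24
f at 24 (size 44, align 1) → ends 68
prio at 68 (size 2, align 1) → ends 70

0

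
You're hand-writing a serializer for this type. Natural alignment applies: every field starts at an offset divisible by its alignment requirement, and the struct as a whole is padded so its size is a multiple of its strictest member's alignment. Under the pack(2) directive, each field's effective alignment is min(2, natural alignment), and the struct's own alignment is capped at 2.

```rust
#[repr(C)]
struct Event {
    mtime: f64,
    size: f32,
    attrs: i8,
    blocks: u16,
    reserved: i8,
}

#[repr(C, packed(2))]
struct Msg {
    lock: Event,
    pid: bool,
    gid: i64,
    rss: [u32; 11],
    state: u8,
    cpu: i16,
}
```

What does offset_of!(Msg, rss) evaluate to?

Event: 0..8  mtime  (8B, 8-aligned); 8..12  size  (4B, 4-aligned); 12..13  attrs  (1B, 1-aligned); 13..14  -- padding (1B); 14..16  blocks  (2B, 2-aligned); 16..17  reserved  (1B, 1-aligned); 17..24  -- tail padding (7B); sizeof = 24, alignof = 8
0..24  lock  (24B, 2-aligned)
24..25  pid  (1B, 1-aligned)
25..26  -- padding (1B)
26..34  gid  (8B, 2-aligned)
34..78  rss  (44B, 2-aligned)

34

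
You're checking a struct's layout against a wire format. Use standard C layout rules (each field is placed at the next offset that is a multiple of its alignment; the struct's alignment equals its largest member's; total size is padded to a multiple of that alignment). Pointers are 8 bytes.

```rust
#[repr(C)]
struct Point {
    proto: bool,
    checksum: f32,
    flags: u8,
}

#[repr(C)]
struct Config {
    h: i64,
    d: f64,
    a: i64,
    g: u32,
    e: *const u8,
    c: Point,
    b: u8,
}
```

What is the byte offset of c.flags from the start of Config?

Point: 0..1  proto  (1B, 1-aligned); 1..4  -- padding (3B); 4..8  checksum  (4B, 4-aligned); 8..9  flags  (1B, 1-aligned); 9..12  -- tail padding (3B); sizeof = 12, alignof = 4
0..8  h  (8B, 8-aligned)
8..16  d  (8B, 8-aligned)
16..24  a  (8B, 8-aligned)
24..28  g  (4B, 4-aligned)
28..32  -- padding (4B)
32..40  e  (8B, 8-aligned)
40..52  c  (12B, 4-aligned)
within Point: flags at 8
40 + 8 = 48

48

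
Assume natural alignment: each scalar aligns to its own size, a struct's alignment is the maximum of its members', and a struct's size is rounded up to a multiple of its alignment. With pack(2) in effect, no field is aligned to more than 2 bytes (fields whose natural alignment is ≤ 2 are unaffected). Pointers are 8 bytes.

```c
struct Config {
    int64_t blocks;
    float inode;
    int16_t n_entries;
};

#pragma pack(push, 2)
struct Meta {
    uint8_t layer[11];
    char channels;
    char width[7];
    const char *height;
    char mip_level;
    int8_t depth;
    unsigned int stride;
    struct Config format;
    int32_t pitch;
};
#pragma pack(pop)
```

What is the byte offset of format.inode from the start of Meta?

Config: @0: blocks [8B, align 8] → 8; @8: inode [4B, align 4] → 12; @12: n_entries [2B, align 2] → 14; +2 tail pad (align 8); size 16, align 8
@0: layer [11B, align 1] → 11
@11: channels [1B, align 1] → 12
@12: width [7B, align 1] → 19
+1 pad (align 2)
@20: height [8B, align 2] → 28
@28: mip_level [1B, align 1] → 29
@29: depth [1B, align 1] → 30
@30: stride [4B, align 2] → 34
@34: format [16B, align 2] → 50
within Config: inode at 8
34 + 8 = 42

42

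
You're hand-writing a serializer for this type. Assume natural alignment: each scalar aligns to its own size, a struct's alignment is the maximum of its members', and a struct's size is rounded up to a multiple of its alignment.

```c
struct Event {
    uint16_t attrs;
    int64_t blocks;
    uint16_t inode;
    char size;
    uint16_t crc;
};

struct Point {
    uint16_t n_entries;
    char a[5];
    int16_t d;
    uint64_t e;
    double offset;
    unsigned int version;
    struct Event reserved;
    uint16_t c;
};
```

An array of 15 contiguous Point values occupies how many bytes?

1080

Event: 0..2  attrs  (2B, 2-aligned); 2..8  -- padding (6B); 8..16  blocks  (8B, 8-aligned); 16..18  inode  (2B, 2-aligned); 18..19  size  (1B, 1-aligned); 19..20  -- padding (1B); 20..22  crc  (2B, 2-aligned); 22..24  -- tail padding (2B); sizeof = 24, alignof = 8
0..2  n_entries  (2B, 2-aligned)
2..7  a  (5B, 1-aligned)
7..8  -- padding (1B)
8..10  d  (2B, 2-aligned)
10..16  -- padding (6B)
16..24  e  (8B, 8-aligned)
24..32  offset  (8B, 8-aligned)
32..36  version  (4B, 4-aligned)
36..40  -- padding (4B)
40..64  reserved  (24B, 8-aligned)
64..66  c  (2B, 2-aligned)
66..72  -- tail padding (6B)
sizeof = 72, alignof = 8
array of 15: 15 × 72 = 1080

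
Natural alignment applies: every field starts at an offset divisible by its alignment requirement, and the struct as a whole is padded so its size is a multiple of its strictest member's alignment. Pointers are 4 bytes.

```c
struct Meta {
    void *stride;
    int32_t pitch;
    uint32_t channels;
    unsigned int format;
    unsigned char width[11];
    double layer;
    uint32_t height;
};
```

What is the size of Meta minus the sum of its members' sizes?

9

@0: stride [4B, align 4] → 4
@4: pitch [4B, align 4] → 8
@8: channels [4B, align 4] → 12
@12: format [4B, align 4] → 16
@16: width [11B, align 1] → 27
+5 pad (align 8)
@32: layer [8B, align 8] → 40
@40: height [4B, align 4] → 44
+4 tail pad (align 8)
size 48, align 8
data bytes 39, size 48 → padding 9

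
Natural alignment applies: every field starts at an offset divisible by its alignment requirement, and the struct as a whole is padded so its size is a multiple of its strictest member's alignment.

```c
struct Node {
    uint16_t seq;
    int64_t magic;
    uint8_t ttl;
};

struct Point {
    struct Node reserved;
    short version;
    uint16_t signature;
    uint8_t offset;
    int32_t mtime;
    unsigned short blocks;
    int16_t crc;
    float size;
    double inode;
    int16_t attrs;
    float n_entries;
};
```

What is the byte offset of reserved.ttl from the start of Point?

16

Node: @0: seq [2B, align 2] → 2; +6 pad (align 8); @8: magic [8B, align 8] → 16; @16: ttl [1B, align 1] → 17; +7 tail pad (align 8); size 24, align 8
@0: reserved [24B, align 8] → 24
within Node: ttl at 16
0 + 16 = 16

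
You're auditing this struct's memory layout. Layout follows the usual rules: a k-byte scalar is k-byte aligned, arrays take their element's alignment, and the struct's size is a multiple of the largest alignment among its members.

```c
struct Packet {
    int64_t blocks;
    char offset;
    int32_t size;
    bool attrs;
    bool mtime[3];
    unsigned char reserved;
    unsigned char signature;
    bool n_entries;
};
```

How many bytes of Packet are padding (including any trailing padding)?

4

blocks at 0 (size 8, align 8) → ends 8
offset at 8 (size 1, align 1) → ends 9
pad 3 to align 4 for size
size at 12 (size 4, align 4) → ends 16
attrs at 16 (size 1, align 1) → ends 17
mtime at 17 (size 3, align 1) → ends 20
reserved at 20 (size 1, align 1) → ends 21
signature at 21 (size 1, align 1) → ends 22
n_entries at 22 (size 1, align 1) → ends 23
tail pad 1 to reach multiple of 8
total 24 bytes, alignment 8
data bytes 20, size 24 → padding 4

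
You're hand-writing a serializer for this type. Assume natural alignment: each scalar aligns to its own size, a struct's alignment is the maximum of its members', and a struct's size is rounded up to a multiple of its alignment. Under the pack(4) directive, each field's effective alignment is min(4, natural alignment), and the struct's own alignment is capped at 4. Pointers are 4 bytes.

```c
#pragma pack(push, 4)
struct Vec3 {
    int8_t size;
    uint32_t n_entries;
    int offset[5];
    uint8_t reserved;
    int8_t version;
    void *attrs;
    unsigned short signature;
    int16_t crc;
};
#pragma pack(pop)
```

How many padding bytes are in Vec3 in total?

5

0..1  size  (1B, 1-aligned)
1..4  -- padding (3B)
4..8  n_entries  (4B, 4-aligned)
8..28  offset  (20B, 4-aligned)
28..29  reserved  (1B, 1-aligned)
29..30  version  (1B, 1-aligned)
30..32  -- padding (2B)
32..36  attrs  (4B, 4-aligned)
36..38  signature  (2B, 2-aligned)
38..40  crc  (2B, 2-aligned)
sizeof = 40, alignof = 4
data bytes 35, size 40 → padding 5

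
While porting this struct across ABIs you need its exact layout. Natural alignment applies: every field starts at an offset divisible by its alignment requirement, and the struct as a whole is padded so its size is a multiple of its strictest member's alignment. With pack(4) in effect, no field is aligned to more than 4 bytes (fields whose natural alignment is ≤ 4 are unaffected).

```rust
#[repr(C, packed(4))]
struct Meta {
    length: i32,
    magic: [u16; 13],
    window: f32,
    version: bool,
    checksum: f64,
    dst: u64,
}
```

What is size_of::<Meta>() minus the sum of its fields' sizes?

5

0..4  length  (4B, 4-aligned)
4..30  magic  (26B, 2-aligned)
30..32  -- padding (2B)
32..36  window  (4B, 4-aligned)
36..37  version  (1B, 1-aligned)
37..40  -- padding (3B)
40..48  checksum  (8B, 4-aligned)
48..56  dst  (8B, 4-aligned)
sizeof = 56, alignof = 4
data bytes 51, size 56 → padding 5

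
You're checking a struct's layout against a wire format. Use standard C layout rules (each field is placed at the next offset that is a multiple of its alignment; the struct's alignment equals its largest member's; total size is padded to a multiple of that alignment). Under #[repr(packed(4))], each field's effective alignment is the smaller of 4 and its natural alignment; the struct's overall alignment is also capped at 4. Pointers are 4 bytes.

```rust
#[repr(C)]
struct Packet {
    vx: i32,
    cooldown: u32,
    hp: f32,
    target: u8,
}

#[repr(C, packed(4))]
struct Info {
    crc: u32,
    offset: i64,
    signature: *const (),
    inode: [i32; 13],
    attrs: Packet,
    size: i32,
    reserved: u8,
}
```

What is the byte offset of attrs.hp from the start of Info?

Packet: vx at 0 (size 4, align 4) → ends 4; cooldown at 4 (size 4, align 4) → ends 8; hp at 8 (size 4, align 4) → ends 12; target at 12 (size 1, align 1) → ends 13; tail pad 3 to reach multiple of 4; total 16 bytes, alignment 4
crc at 0 (size 4, align 4) → ends 4
offset at 4 (size 8, align 4) → ends 12
signature at 12 (size 4, align 4) → ends 16
inode at 16 (size 52, align 4) → ends 68
attrs at 68 (size 16, align 4) → ends 84
within Packet: hp at 8
68 + 8 = 76

76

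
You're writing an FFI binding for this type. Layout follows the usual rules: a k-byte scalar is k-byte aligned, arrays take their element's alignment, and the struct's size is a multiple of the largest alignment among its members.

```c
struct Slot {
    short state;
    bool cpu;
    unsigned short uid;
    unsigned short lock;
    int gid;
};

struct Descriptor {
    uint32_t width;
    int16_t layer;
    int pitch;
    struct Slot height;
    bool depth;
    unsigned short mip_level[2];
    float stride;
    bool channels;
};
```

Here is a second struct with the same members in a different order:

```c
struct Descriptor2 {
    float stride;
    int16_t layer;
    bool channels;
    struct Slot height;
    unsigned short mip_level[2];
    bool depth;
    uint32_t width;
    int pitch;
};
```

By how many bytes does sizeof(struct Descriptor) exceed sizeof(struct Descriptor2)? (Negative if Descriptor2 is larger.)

Slot: @0: state [2B, align 2] → 2; @2: cpu [1B, align 1] → 3; +1 pad (align 2); @4: uid [2B, align 2] → 6; @6: lock [2B, align 2] → 8; @8: gid [4B, align 4] → 12; size 12, align 4
@0: width [4B, align 4] → 4
@4: layer [2B, align 2] → 6
+2 pad (align 4)
@8: pitch [4B, align 4] → 12
@12: height [12B, align 4] → 24
@24: depth [1B, align 1] → 25
+1 pad (align 2)
@26: mip_level [4B, align 2] → 30
+2 pad (align 4)
@32: stride [4B, align 4] → 36
@36: channels [1B, align 1] → 37
+3 tail pad (align 4)
size 40, align 4
— Descriptor2 —
@0: stride [4B, align 4] → 4
@4: layer [2B, align 2] → 6
@6: channels [1B, align 1] → 7
+1 pad (align 4)
@8: height [12B, align 4] → 20
@20: mip_level [4B, align 2] → 24
@24: depth [1B, align 1] → 25
+3 pad (align 4)
@28: width [4B, align 4] → 32
@32: pitch [4B, align 4] → 36
size 36, align 4
40 − 36 = 4

4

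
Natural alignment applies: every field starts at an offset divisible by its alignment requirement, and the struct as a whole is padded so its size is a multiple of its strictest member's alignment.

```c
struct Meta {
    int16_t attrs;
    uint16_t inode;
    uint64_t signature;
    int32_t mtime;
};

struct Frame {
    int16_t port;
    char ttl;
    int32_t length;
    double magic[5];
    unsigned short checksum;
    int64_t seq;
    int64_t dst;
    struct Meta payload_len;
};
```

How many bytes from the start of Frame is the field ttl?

Meta: @0: attrs [2B, align 2] → 2; @2: inode [2B, align 2] → 4; +4 pad (align 8); @8: signature [8B, align 8] → 16; @16: mtime [4B, align 4] → 20; +4 tail pad (align 8); size 24, align 8
@0: port [2B, align 2] → 2
@2: ttl [1B, align 1] → 3

2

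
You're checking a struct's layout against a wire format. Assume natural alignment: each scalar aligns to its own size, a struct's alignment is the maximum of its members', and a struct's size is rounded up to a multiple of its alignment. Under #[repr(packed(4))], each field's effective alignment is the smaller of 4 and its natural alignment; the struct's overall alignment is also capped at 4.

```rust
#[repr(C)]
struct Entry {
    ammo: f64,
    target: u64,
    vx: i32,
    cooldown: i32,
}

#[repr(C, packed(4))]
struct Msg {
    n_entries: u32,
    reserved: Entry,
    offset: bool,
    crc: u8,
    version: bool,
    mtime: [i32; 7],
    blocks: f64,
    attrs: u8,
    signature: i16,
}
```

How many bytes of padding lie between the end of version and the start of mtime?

Entry: ammo at 0 (size 8, align 8) → ends 8; target at 8 (size 8, align 8) → ends 16; vx at 16 (size 4, align 4) → ends 20; cooldown at 20 (size 4, align 4) → ends 24; total 24 bytes, alignment 8
n_entries at 0 (size 4, align 4) → ends 4
reserved at 4 (size 24, align 4) → ends 28
offset at 28 (size 1, align 1) → ends 29
crc at 29 (size 1, align 1) → ends 30
version at 30 (size 1, align 1) → ends 31
pad 1 to align 4 for mtime
mtime at 32 (size 28, align 4) → ends 60

1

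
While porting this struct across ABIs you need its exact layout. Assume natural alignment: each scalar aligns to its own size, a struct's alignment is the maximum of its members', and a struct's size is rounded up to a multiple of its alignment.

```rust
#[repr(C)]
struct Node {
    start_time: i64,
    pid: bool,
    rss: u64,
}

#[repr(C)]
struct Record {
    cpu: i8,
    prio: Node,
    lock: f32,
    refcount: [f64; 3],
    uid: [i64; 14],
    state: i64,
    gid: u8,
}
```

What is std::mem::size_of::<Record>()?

192 bytes

Node: @0: start_time [8B, align 8] → 8; @8: pid [1B, align 1] → 9; +7 pad (align 8); @16: rss [8B, align 8] → 24; size 24, align 8
@0: cpu [1B, align 1] → 1
+7 pad (align 8)
@8: prio [24B, align 8] → 32
@32: lock [4B, align 4] → 36
+4 pad (align 8)
@40: refcount [24B, align 8] → 64
@64: uid [112B, align 8] → 176
@176: state [8B, align 8] → 184
@184: gid [1B, align 1] → 185
+7 tail pad (align 8)
size 192, align 8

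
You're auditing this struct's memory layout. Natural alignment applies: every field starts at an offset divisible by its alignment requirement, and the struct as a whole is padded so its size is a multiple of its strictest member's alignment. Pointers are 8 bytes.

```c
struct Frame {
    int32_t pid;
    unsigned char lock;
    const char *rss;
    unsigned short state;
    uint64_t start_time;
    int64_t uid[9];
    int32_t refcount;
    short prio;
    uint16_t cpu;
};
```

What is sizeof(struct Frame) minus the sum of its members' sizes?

@0: pid [4B, align 4] → 4
@4: lock [1B, align 1] → 5
+3 pad (align 8)
@8: rss [8B, align 8] → 16
@16: state [2B, align 2] → 18
+6 pad (align 8)
@24: start_time [8B, align 8] → 32
@32: uid [72B, align 8] → 104
@104: refcount [4B, align 4] → 108
@108: prio [2B, align 2] → 110
@110: cpu [2B, align 2] → 112
size 112, align 8
data bytes 103, size 112 → padding 9

9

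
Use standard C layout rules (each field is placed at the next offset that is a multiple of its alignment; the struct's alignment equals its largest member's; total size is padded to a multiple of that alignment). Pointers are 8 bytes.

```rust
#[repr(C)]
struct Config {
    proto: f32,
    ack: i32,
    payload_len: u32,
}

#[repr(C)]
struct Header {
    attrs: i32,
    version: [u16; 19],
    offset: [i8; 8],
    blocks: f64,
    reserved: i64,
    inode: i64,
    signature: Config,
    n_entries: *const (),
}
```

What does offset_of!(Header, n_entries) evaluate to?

96

Config: proto at 0 (size 4, align 4) → ends 4; ack at 4 (size 4, align 4) → ends 8; payload_len at 8 (size 4, align 4) → ends 12; total 12 bytes, alignment 4
attrs at 0 (size 4, align 4) → ends 4
version at 4 (size 38, align 2) → ends 42
offset at 42 (size 8, align 1) → ends 50
pad 6 to align 8 for blocks
blocks at 56 (size 8, align 8) → ends 64
reserved at 64 (size 8, align 8) → ends 72
inode at 72 (size 8, align 8) → ends 80
signature at 80 (size 12, align 4) → ends 92
pad 4 to align 8 for n_entries
n_entries at 96 (size 8, align 8) → ends 104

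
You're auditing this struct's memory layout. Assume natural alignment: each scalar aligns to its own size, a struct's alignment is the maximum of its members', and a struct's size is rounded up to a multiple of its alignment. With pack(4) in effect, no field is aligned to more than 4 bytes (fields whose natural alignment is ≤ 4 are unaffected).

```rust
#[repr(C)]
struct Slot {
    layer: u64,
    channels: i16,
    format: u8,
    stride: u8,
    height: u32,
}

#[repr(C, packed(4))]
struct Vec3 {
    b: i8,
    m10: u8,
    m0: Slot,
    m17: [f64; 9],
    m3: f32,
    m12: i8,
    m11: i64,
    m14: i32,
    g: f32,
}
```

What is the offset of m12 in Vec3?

Slot: layer at 0 (size 8, align 8) → ends 8; channels at 8 (size 2, align 2) → ends 10; format at 10 (size 1, align 1) → ends 11; stride at 11 (size 1, align 1) → ends 12; height at 12 (size 4, align 4) → ends 16; total 16 bytes, alignment 8
b at 0 (size 1, align 1) → ends 1
m10 at 1 (size 1, align 1) → ends 2
pad 2 to align 4 for m0
m0 at 4 (size 16, align 4) → ends 20
m17 at 20 (size 72, align 4) → ends 92
m3 at 92 (size 4, align 4) → ends 96
m12 at 96 (size 1, align 1) → ends 97

96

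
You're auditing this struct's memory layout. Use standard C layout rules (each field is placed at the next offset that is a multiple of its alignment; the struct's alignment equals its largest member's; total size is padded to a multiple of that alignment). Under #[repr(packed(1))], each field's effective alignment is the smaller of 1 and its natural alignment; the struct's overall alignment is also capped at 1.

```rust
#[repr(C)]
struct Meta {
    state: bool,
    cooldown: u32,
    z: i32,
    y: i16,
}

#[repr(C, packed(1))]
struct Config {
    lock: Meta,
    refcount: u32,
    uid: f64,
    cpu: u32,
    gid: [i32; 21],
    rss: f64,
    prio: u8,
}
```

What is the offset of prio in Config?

Meta: state at 0 (size 1, align 1) → ends 1; pad 3 to align 4 for cooldown; cooldown at 4 (size 4, align 4) → ends 8; z at 8 (size 4, align 4) → ends 12; y at 12 (size 2, align 2) → ends 14; tail pad 2 to reach multiple of 4; total 16 bytes, alignment 4
lock at 0 (size 16, align 1) → ends 16
refcount at 16 (size 4, align 1) → ends 20
uid at 20 (size 8, align 1) → ends 28
cpu at 28 (size 4, align 1) → ends 32
gid at 32 (size 84, align 1) → ends 116
rss at 116 (size 8, align 1) → ends 124
prio at 124 (size 1, align 1) → ends 125

124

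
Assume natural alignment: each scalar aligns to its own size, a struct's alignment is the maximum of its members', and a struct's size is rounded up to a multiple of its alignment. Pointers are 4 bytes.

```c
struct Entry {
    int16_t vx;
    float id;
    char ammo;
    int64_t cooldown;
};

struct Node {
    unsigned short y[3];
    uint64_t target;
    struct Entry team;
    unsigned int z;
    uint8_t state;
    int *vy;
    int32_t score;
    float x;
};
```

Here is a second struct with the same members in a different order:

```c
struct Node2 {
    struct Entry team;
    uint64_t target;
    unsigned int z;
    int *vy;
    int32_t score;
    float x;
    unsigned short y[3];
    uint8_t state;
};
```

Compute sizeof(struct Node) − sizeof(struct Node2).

Entry: @0: vx [2B, align 2] → 2; +2 pad (align 4); @4: id [4B, align 4] → 8; @8: ammo [1B, align 1] → 9; +7 pad (align 8); @16: cooldown [8B, align 8] → 24; size 24, align 8
@0: y [6B, align 2] → 6
+2 pad (align 8)
@8: target [8B, align 8] → 16
@16: team [24B, align 8] → 40
@40: z [4B, align 4] → 44
@44: state [1B, align 1] → 45
+3 pad (align 4)
@48: vy [4B, align 4] → 52
@52: score [4B, align 4] → 56
@56: x [4B, align 4] → 60
+4 tail pad (align 8)
size 64, align 8
— Node2 —
@0: team [24B, align 8] → 24
@24: target [8B, align 8] → 32
@32: z [4B, align 4] → 36
@36: vy [4B, align 4] → 40
@40: score [4B, align 4] → 44
@44: x [4B, align 4] → 48
@48: y [6B, align 2] → 54
@54: state [1B, align 1] → 55
+1 tail pad (align 8)
size 56, align 8
64 − 56 = 8

8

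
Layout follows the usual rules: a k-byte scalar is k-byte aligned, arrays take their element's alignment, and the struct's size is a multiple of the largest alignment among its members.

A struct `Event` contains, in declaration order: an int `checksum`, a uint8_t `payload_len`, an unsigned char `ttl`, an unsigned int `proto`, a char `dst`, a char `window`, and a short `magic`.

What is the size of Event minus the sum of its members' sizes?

2

@0: checksum [4B, align 4] → 4
@4: payload_len [1B, align 1] → 5
@5: ttl [1B, align 1] → 6
+2 pad (align 4)
@8: proto [4B, align 4] → 12
@12: dst [1B, align 1] → 13
@13: window [1B, align 1] → 14
@14: magic [2B, align 2] → 16
size 16, align 4
data bytes 14, size 16 → padding 2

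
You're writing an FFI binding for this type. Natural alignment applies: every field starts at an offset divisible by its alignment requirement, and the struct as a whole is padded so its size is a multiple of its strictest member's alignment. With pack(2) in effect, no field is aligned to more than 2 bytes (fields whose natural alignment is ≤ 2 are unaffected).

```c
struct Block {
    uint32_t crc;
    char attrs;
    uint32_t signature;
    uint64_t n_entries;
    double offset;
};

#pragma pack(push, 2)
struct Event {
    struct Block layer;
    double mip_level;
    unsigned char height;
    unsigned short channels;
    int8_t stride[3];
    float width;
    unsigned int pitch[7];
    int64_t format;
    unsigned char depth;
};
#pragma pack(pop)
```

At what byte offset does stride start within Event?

44

Block: crc at 0 (size 4, align 4) → ends 4; attrs at 4 (size 1, align 1) → ends 5; pad 3 to align 4 for signature; signature at 8 (size 4, align 4) → ends 12; pad 4 to align 8 for n_entries; n_entries at 16 (size 8, align 8) → ends 24; offset at 24 (size 8, align 8) → ends 32; total 32 bytes, alignment 8
layer at 0 (size 32, align 2) → ends 32
mip_level at 32 (size 8, align 2) → ends 40
height at 40 (size 1, align 1) → ends 41
pad 1 to align 2 for channels
channels at 42 (size 2, align 2) → ends 44
stride at 44 (size 3, align 1) → ends 47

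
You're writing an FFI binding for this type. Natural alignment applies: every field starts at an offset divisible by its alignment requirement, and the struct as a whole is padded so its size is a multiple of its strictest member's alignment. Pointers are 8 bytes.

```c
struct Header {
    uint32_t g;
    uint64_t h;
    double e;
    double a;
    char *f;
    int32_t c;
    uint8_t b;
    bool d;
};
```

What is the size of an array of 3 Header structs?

g at 0 (size 4, align 4) → ends 4
pad 4 to align 8 for h
h at 8 (size 8, align 8) → ends 16
e at 16 (size 8, align 8) → ends 24
a at 24 (size 8, align 8) → ends 32
f at 32 (size 8, align 8) → ends 40
c at 40 (size 4, align 4) → ends 44
b at 44 (size 1, align 1) → ends 45
d at 45 (size 1, align 1) → ends 46
tail pad 2 to reach multiple of 8
total 48 bytes, alignment 8
array of 3: 3 × 48 = 144

144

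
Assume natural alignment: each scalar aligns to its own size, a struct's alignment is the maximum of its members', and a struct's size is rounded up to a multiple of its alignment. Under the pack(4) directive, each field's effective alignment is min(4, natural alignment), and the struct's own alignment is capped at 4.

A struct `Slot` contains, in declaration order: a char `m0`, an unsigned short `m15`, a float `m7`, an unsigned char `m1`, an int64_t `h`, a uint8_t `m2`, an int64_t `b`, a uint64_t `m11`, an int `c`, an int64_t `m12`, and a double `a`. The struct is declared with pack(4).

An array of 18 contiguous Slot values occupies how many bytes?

1080

m0 at 0 (size 1, align 1) → ends 1
pad 1 to align 2 for m15
m15 at 2 (size 2, align 2) → ends 4
m7 at 4 (size 4, align 4) → ends 8
m1 at 8 (size 1, align 1) → ends 9
pad 3 to align 4 for h
h at 12 (size 8, align 4) → ends 20
m2 at 20 (size 1, align 1) → ends 21
pad 3 to align 4 for b
b at 24 (size 8, align 4) → ends 32
m11 at 32 (size 8, align 4) → ends 40
c at 40 (size 4, align 4) → ends 44
m12 at 44 (size 8, align 4) → ends 52
a at 52 (size 8, align 4) → ends 60
total 60 bytes, alignment 4
array of 18: 18 × 60 = 1080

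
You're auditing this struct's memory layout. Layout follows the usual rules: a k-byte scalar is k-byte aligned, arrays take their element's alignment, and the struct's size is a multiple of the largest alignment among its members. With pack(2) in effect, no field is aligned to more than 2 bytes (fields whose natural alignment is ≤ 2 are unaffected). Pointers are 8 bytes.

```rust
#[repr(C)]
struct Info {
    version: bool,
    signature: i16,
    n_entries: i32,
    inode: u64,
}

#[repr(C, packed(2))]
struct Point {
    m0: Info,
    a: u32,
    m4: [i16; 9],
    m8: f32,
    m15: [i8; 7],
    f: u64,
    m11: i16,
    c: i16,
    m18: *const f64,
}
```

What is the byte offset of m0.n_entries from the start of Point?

Info: 0..1  version  (1B, 1-aligned); 1..2  -- padding (1B); 2..4  signature  (2B, 2-aligned); 4..8  n_entries  (4B, 4-aligned); 8..16  inode  (8B, 8-aligned); sizeof = 16, alignof = 8
0..16  m0  (16B, 2-aligned)
within Info: n_entries at 4
0 + 4 = 4

4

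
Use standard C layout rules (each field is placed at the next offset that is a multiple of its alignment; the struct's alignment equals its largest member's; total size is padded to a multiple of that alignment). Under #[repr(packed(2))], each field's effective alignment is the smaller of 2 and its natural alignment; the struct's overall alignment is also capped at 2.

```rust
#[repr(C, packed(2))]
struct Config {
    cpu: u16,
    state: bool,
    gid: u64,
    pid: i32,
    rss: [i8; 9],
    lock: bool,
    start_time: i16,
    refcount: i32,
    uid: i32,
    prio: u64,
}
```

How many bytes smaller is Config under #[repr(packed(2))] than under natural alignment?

natural layout:
  0..2  cpu  (2B, 2-aligned)
  2..3  state  (1B, 1-aligned)
  3..8  -- padding (5B)
  8..16  gid  (8B, 8-aligned)
  16..20  pid  (4B, 4-aligned)
  20..29  rss  (9B, 1-aligned)
  29..30  lock  (1B, 1-aligned)
  30..32  start_time  (2B, 2-aligned)
  32..36  refcount  (4B, 4-aligned)
  36..40  uid  (4B, 4-aligned)
  40..48  prio  (8B, 8-aligned)
  sizeof = 48, alignof = 8
packed(2) layout:
  0..2  cpu  (2B, 2-aligned)
  2..3  state  (1B, 1-aligned)
  3..4  -- padding (1B)
  4..12  gid  (8B, 2-aligned)
  12..16  pid  (4B, 2-aligned)
  16..25  rss  (9B, 1-aligned)
  25..26  lock  (1B, 1-aligned)
  26..28  start_time  (2B, 2-aligned)
  28..32  refcount  (4B, 2-aligned)
  32..36  uid  (4B, 2-aligned)
  36..44  prio  (8B, 2-aligned)
  sizeof = 44, alignof = 2
48 − 44 = 4

4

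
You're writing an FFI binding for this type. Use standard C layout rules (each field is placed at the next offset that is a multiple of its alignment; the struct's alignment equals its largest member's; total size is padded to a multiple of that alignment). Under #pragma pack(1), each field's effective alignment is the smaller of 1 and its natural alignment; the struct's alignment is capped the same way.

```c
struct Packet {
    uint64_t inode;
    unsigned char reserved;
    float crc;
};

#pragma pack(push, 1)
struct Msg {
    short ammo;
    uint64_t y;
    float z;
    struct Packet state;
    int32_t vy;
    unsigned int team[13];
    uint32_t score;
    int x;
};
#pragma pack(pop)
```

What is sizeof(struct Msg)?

94 bytes

Packet: @0: inode [8B, align 8] → 8; @8: reserved [1B, align 1] → 9; +3 pad (align 4); @12: crc [4B, align 4] → 16; size 16, align 8
@0: ammo [2B, align 1] → 2
@2: y [8B, align 1] → 10
@10: z [4B, align 1] → 14
@14: state [16B, align 1] → 30
@30: vy [4B, align 1] → 34
@34: team [52B, align 1] → 86
@86: score [4B, align 1] → 90
@90: x [4B, align 1] → 94
size 94, align 1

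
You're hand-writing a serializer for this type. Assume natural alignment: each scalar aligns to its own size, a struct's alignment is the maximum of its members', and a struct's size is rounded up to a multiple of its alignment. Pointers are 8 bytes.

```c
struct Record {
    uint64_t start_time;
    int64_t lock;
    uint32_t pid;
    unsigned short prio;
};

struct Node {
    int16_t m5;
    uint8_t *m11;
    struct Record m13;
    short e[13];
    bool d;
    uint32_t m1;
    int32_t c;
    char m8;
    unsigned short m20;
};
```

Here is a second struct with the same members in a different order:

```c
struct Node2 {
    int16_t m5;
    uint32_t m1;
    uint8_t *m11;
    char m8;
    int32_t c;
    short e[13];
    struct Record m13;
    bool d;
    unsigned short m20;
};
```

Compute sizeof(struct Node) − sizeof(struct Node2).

-8

Record: start_time at 0 (size 8, align 8) → ends 8; lock at 8 (size 8, align 8) → ends 16; pid at 16 (size 4, align 4) → ends 20; prio at 20 (size 2, align 2) → ends 22; tail pad 2 to reach multiple of 8; total 24 bytes, alignment 8
m5 at 0 (size 2, align 2) → ends 2
pad 6 to align 8 for m11
m11 at 8 (size 8, align 8) → ends 16
m13 at 16 (size 24, align 8) → ends 40
e at 40 (size 26, align 2) → ends 66
d at 66 (size 1, align 1) → ends 67
pad 1 to align 4 for m1
m1 at 68 (size 4, align 4) → ends 72
c at 72 (size 4, align 4) → ends 76
m8 at 76 (size 1, align 1) → ends 77
pad 1 to align 2 for m20
m20 at 78 (size 2, align 2) → ends 80
total 80 bytes, alignment 8
— Node2 —
m5 at 0 (size 2, align 2) → ends 2
pad 2 to align 4 for m1
m1 at 4 (size 4, align 4) → ends 8
m11 at 8 (size 8, align 8) → ends 16
m8 at 16 (size 1, align 1) → ends 17
pad 3 to align 4 for c
c at 20 (size 4, align 4) → ends 24
e at 24 (size 26, align 2) → ends 50
pad 6 to align 8 for m13
m13 at 56 (size 24, align 8) → ends 80
d at 80 (size 1, align 1) → ends 81
pad 1 to align 2 for m20
m20 at 82 (size 2, align 2) → ends 84
tail pad 4 to reach multiple of 8
total 88 bytes, alignment 8
80 − 88 = -8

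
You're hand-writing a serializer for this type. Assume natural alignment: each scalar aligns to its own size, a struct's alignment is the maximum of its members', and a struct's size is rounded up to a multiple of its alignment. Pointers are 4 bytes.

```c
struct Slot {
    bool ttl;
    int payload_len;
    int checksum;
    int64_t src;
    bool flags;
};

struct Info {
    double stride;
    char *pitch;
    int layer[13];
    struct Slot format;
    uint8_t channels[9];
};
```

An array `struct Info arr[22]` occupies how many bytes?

Slot: @0: ttl [1B, align 1] → 1; +3 pad (align 4); @4: payload_len [4B, align 4] → 8; @8: checksum [4B, align 4] → 12; +4 pad (align 8); @16: src [8B, align 8] → 24; @24: flags [1B, align 1] → 25; +7 tail pad (align 8); size 32, align 8
@0: stride [8B, align 8] → 8
@8: pitch [4B, align 4] → 12
@12: layer [52B, align 4] → 64
@64: format [32B, align 8] → 96
@96: channels [9B, align 1] → 105
+7 tail pad (align 8)
size 112, align 8
array of 22: 22 × 112 = 2464

2464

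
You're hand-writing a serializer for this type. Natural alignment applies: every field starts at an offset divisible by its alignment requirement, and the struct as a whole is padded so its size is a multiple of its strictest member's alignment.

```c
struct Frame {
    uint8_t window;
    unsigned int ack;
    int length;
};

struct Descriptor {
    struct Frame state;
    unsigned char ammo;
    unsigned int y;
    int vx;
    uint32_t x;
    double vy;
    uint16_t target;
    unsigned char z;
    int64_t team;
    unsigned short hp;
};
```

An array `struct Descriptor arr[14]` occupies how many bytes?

Frame: window at 0 (size 1, align 1) → ends 1; pad 3 to align 4 for ack; ack at 4 (size 4, align 4) → ends 8; length at 8 (size 4, align 4) → ends 12; total 12 bytes, alignment 4
state at 0 (size 12, align 4) → ends 12
ammo at 12 (size 1, align 1) → ends 13
pad 3 to align 4 for y
y at 16 (size 4, align 4) → ends 20
vx at 20 (size 4, align 4) → ends 24
x at 24 (size 4, align 4) → ends 28
pad 4 to align 8 for vy
vy at 32 (size 8, align 8) → ends 40
target at 40 (size 2, align 2) → ends 42
z at 42 (size 1, align 1) → ends 43
pad 5 to align 8 for team
team at 48 (size 8, align 8) → ends 56
hp at 56 (size 2, align 2) → ends 58
tail pad 6 to reach multiple of 8
total 64 bytes, alignment 8
array of 14: 14 × 64 = 896

896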